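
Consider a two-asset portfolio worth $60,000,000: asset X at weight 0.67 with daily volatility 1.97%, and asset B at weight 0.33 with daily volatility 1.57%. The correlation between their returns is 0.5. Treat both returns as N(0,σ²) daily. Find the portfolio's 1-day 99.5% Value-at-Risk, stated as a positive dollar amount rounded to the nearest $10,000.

σ_p² = 0.67²·1.97² + 0.33²·1.57² + 2·0.5·0.67·0.33·1.97·1.57 = 2.6944 (%²).
σ_p = √2.6944 = 1.641%.
At 99.5%, z = 2.576.
VaR = 2.576 × 1.641% = 4.227%; on $60,000,000 that is $2,536,200.

$2,540,000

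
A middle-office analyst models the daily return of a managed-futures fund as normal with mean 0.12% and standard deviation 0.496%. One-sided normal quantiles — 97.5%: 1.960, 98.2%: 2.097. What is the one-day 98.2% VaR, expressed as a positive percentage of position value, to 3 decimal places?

0.920%

VaR = −μ + z·σ = −(0.12%) + 2.097 × 0.496% = 0.920%.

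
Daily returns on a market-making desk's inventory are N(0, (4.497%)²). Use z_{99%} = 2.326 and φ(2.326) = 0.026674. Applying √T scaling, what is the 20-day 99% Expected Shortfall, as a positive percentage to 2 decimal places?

σ_{20d} = 4.497% × √20 = 20.111%.
ES multiplier = φ(z)/(1−α) = 0.026674/0.01 = 2.667.
ES = 20.111% × 2.667 = 53.636%.

53.64%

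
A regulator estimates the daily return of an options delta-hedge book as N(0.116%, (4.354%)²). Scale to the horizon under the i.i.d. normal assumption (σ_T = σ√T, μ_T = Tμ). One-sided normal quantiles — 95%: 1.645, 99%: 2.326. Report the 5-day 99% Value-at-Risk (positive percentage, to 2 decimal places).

σ_{5d} = 4.354% × √5 = 9.736%; μ_{5d} = 5 × 0.116% = 0.580%.
VaR = −(0.580%) + 2.326 × 9.736% = 22.066%.

22.07%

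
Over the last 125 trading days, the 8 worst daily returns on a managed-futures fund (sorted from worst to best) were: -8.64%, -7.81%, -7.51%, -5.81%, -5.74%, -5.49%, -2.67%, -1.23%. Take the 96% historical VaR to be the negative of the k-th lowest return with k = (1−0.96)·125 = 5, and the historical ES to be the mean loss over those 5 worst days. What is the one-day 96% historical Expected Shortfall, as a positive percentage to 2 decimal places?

The 5 worst returns sum to -35.51%.
ES = −(-35.51%) / 5 = 7.102% ≈ 7.10%.

7.10%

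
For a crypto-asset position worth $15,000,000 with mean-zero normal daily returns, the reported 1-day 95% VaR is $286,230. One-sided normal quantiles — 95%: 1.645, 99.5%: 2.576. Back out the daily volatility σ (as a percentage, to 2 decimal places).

VaR as a fraction: $286,230 / $15,000,000 = 1.908%.
σ = VaR / z = 1.908% / 1.645 = 1.160%.

1.16%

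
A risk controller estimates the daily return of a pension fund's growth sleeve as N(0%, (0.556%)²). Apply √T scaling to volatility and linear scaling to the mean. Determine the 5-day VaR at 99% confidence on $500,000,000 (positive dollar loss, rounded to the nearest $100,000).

At 99%, z = 2.326.
σ_{5d} = 0.556% × √5 = 1.243%.
VaR = 2.326 × 1.243% = 2.891%.
On $500,000,000: 0.02891 × $500,000,000 = $14,455,000.

$14,500,000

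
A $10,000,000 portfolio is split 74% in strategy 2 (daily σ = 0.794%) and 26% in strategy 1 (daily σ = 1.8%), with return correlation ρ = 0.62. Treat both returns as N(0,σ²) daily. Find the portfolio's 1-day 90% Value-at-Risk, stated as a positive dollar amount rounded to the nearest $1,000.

$122,000

σ_p² = 0.74²·0.794² + 0.26²·1.8² + 2·0.62·0.74·0.26·0.794·1.8 = 0.9052 (%²).
σ_p = √0.9052 = 0.951%.
At 90%, z = 1.282.
VaR = 1.282 × 0.951% = 1.219%; on $10,000,000 that is $121,900.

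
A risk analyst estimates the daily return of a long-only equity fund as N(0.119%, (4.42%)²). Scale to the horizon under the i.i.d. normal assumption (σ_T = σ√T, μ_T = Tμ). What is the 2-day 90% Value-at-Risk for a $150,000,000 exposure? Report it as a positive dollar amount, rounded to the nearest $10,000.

At 90%, z = 1.282.
σ_{2d} = 4.42% × √2 = 6.251%; μ_{2d} = 2 × 0.119% = 0.238%.
VaR = −(0.238%) + 1.282 × 6.251% = 7.776%.
On $150,000,000: 0.07776 × $150,000,000 = $11,664,000.

$11,660,000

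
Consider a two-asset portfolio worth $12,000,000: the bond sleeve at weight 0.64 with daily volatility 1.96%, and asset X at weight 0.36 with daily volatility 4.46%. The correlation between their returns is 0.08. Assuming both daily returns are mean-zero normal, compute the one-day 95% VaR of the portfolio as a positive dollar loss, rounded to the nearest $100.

σ_p² = 0.64²·1.96² + 0.36²·4.46² + 2·0.08·0.64·0.36·1.96·4.46 = 4.4737 (%²).
σ_p = √4.4737 = 2.115%.
At 95%, z = 1.645.
VaR = 1.645 × 2.115% = 3.479%; on $12,000,000 that is $417,480.

$417,500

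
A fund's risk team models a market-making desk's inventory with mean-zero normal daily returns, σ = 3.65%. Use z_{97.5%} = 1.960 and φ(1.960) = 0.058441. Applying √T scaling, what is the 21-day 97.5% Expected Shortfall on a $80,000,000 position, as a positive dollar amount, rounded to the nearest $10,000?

$31,280,000

σ_{21d} = 3.65% × √21 = 16.726%.
ES multiplier = φ(z)/(1−α) = 0.058441/0.025 = 2.338.
ES = 16.726% × 2.338 = 39.105%; on $80,000,000: $31,284,000.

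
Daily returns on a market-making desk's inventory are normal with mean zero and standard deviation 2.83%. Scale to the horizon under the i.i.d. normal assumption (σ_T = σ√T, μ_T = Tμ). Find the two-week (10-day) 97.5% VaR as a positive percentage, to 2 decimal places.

At 97.5%, z = 1.960.
σ_{10d} = 2.83% × √10 = 8.949%.
VaR = 1.960 × 8.949% = 17.540%.

17.54%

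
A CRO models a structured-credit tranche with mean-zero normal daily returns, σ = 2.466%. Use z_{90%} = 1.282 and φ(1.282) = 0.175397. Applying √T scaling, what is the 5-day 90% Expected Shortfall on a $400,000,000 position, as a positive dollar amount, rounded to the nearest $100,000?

σ_{5d} = 2.466% × √5 = 5.514%.
ES multiplier = φ(z)/(1−α) = 0.175397/0.1 = 1.754.
ES = 5.514% × 1.754 = 9.672%; on $400,000,000: $38,688,000.

$38,700,000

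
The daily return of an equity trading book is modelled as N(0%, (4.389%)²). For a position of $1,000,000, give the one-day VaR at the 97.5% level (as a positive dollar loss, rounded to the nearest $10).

At 97.5% one-sided, z = 1.960.
VaR = z·σ = 1.960 × 4.389% = 8.602%.
On $1,000,000: 0.08602 × $1,000,000 = $86,020.

$86,020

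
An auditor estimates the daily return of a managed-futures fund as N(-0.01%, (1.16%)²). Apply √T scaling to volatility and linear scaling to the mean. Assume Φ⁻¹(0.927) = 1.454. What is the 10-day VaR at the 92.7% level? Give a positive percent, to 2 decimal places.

5.43%

σ_{10d} = 1.16% × √10 = 3.668%; μ_{10d} = 10 × -0.01% = -0.100%.
VaR = −(-0.100%) + 1.454 × 3.668% = 5.433%.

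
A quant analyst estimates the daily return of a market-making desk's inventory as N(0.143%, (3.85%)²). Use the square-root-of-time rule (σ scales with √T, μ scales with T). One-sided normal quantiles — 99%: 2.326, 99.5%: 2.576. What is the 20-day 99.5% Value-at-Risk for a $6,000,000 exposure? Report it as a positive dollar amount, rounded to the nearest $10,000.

$2,490,000

σ_{20d} = 3.85% × √20 = 17.218%; μ_{20d} = 20 × 0.143% = 2.860%.
VaR = −(2.860%) + 2.576 × 17.218% = 41.494%.
On $6,000,000: 0.41494 × $6,000,000 = $2,489,640.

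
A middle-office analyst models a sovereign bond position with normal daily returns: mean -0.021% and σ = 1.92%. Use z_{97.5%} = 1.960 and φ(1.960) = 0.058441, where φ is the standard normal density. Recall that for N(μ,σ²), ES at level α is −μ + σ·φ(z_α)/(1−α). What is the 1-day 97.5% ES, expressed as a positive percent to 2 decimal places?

Tail multiplier: φ(z)/(1−α) = 0.058441 / 0.025 = 2.338.
ES = −(-0.021%) + 1.92% × 2.338 = 4.510%.

4.51%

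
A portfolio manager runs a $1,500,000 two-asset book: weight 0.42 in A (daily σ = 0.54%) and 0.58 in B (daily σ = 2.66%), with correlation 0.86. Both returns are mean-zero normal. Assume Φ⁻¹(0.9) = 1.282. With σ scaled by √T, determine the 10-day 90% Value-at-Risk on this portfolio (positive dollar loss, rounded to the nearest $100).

σ_p = √(0.42²·0.54² + 0.58²·2.66² + 2·0.86·0.42·0.58·0.54·2.66) = 1.742%.
σ_{10d} = 1.742% × √10 = 5.509%.
VaR = 1.282 × 5.509% = 7.063%; on $1,500,000 that is $105,945.

$105,900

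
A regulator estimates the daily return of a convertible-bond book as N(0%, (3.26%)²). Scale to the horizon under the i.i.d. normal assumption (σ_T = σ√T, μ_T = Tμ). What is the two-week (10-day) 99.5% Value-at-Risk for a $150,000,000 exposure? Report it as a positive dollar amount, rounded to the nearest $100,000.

$39,800,000

At 99.5%, z = 2.576.
σ_{10d} = 3.26% × √10 = 10.309%.
VaR = 2.576 × 10.309% = 26.556%.
On $150,000,000: 0.26556 × $150,000,000 = $39,834,000.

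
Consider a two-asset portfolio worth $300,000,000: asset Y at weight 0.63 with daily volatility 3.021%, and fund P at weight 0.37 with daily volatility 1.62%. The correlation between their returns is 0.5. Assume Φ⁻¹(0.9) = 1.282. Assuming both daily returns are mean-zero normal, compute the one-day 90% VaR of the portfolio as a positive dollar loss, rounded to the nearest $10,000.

$8,700,000

σ_p² = 0.63²·3.021² + 0.37²·1.62² + 2·0.5·0.63·0.37·3.021·1.62 = 5.1224 (%²).
σ_p = √5.1224 = 2.263%.
VaR = 1.282 × 2.263% = 2.901%; on $300,000,000 that is $8,703,000.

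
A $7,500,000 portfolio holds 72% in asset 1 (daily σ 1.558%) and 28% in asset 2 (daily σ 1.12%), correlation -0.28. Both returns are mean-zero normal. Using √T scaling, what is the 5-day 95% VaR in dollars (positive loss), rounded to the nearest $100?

σ_p = √(0.72²·1.558² + 0.28²·1.12² + 2·-0.28·0.72·0.28·1.558·1.12) = 1.077%.
σ_{5d} = 1.077% × √5 = 2.408%.
z(95%) = 1.645.
VaR = 1.645 × 2.408% = 3.961%; on $7,500,000 that is $297,075.

$297,100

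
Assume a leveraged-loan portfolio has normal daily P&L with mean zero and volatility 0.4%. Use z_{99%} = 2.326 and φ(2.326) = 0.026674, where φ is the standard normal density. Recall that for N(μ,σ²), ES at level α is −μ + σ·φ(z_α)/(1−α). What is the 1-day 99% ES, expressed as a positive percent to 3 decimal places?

1.067%

Tail multiplier: φ(z)/(1−α) = 0.026674 / 0.01 = 2.667.
ES = 0.4% × 2.667 = 1.067%.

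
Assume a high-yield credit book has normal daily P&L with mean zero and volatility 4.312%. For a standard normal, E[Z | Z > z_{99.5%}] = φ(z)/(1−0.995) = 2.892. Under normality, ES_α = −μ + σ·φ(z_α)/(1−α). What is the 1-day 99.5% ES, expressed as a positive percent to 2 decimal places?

12.47%

ES = 4.312% × 2.892 = 12.470%.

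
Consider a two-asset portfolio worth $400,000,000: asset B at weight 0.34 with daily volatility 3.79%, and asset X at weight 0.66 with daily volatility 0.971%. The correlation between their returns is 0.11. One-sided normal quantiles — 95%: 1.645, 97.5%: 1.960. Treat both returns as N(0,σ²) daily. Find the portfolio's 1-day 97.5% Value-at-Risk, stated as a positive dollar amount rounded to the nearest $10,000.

$11,770,000

σ_p² = 0.34²·3.79² + 0.66²·0.971² + 2·0.11·0.34·0.66·3.79·0.971 = 2.2529 (%²).
σ_p = √2.2529 = 1.501%.
VaR = 1.960 × 1.501% = 2.942%; on $400,000,000 that is $11,768,000.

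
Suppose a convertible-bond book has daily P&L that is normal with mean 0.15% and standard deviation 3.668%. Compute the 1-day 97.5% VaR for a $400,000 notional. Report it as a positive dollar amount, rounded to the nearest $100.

At 97.5% one-sided, z = 1.960.
VaR = −μ + z·σ = −(0.15%) + 1.960 × 3.668% = 7.039%.
On $400,000: 0.07039 × $400,000 = $28,156.

$28,200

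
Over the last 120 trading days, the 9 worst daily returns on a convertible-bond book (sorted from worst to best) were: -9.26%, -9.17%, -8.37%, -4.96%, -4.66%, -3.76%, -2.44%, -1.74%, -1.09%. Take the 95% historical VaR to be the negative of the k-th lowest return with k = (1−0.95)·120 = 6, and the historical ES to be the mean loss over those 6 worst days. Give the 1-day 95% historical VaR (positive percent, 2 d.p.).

k = 6; the 6th lowest return is -3.76%, so VaR = 3.76%.

3.76%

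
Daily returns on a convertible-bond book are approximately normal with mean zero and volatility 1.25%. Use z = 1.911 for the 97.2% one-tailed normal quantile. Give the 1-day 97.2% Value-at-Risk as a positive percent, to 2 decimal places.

2.39%

VaR = z·σ = 1.911 × 1.25% = 2.389%.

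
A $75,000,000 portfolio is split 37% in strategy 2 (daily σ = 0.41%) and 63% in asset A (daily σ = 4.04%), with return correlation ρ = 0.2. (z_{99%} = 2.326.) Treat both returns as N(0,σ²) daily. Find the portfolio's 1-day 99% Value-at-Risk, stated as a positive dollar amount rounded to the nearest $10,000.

σ_p² = 0.37²·0.41² + 0.63²·4.04² + 2·0.2·0.37·0.63·0.41·4.04 = 6.6555 (%²).
σ_p = √6.6555 = 2.580%.
VaR = 2.326 × 2.580% = 6.001%; on $75,000,000 that is $4,500,750.

$4,500,000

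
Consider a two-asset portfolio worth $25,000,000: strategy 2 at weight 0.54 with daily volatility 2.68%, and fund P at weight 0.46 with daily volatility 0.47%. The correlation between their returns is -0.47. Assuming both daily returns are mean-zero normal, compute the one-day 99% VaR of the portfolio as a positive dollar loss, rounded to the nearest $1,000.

$790,000

σ_p² = 0.54²·2.68² + 0.46²·0.47² + 2·-0.47·0.54·0.46·2.68·0.47 = 1.8470 (%²).
σ_p = √1.8470 = 1.359%.
At 99%, z = 2.326.
VaR = 2.326 × 1.359% = 3.161%; on $25,000,000 that is $790,250.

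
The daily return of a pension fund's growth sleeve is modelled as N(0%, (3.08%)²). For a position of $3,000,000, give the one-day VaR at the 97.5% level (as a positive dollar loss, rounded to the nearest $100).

$181,100

At 97.5% one-sided, z = 1.960.
VaR = z·σ = 1.960 × 3.08% = 6.037%.
On $3,000,000: 0.06037 × $3,000,000 = $181,110.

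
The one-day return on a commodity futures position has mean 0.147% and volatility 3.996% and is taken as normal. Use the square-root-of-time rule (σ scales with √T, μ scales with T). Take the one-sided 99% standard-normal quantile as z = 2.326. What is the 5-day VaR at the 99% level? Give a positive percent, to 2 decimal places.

20.05%

σ_{5d} = 3.996% × √5 = 8.935%; μ_{5d} = 5 × 0.147% = 0.735%.
VaR = −(0.735%) + 2.326 × 8.935% = 20.048%.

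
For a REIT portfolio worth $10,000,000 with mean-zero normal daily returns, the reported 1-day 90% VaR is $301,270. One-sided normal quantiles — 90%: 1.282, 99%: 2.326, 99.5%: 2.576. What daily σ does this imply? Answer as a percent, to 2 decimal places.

VaR as a fraction: $301,270 / $10,000,000 = 3.013%.
σ = VaR / z = 3.013% / 1.282 = 2.350%.

2.35%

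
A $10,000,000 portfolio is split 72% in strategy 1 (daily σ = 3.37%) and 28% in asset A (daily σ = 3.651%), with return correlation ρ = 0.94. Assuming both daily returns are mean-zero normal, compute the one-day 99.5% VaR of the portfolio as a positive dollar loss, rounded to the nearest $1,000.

$877,000

σ_p² = 0.72²·3.37² + 0.28²·3.651² + 2·0.94·0.72·0.28·3.37·3.651 = 11.5957 (%²).
σ_p = √11.5957 = 3.405%.
At 99.5%, z = 2.576.
VaR = 2.576 × 3.405% = 8.771%; on $10,000,000 that is $877,100.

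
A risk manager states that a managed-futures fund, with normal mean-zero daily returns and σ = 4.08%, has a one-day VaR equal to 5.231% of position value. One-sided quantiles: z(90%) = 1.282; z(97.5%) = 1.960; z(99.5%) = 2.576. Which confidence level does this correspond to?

Implied z = VaR/σ = 5.231 / 4.08 = 1.282.
This matches z(90%) = 1.282.

90%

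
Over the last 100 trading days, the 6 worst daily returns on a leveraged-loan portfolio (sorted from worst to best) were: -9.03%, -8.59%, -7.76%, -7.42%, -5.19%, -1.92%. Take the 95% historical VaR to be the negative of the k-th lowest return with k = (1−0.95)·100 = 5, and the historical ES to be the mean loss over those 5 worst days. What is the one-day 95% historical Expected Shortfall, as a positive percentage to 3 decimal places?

The 5 worst returns sum to -37.99%.
ES = −(-37.99%) / 5 = 7.598%.

7.598%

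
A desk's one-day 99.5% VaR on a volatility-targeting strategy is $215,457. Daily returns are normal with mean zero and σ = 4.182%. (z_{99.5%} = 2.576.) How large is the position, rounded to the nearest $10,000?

$2,000,000

VaR as a fraction of value: z·σ = 2.576 × 4.182% = 10.7728%.
Position = $215,457 / 0.107728 = $2,000,003.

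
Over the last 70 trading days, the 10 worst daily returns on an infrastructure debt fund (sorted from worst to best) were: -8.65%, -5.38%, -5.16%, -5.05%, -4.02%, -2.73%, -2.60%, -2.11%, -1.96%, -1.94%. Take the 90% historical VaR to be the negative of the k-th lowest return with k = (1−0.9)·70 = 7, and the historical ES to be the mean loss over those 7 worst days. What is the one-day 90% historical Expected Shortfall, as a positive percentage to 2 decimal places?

4.80%

The 7 worst returns sum to -33.59%.
ES = −(-33.59%) / 7 = 4.7985…% ≈ 4.80%.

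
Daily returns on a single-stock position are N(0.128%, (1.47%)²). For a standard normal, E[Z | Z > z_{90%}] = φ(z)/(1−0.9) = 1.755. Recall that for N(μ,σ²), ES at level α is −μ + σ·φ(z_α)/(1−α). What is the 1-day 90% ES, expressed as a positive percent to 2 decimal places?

ES = −(0.128%) + 1.47% × 1.755 = 2.452%.

2.45%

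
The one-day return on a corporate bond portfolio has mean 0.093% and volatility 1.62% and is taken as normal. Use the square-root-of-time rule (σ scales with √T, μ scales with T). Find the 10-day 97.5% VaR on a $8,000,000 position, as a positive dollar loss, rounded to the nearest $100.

$728,900

At 97.5%, z = 1.960.
σ_{10d} = 1.62% × √10 = 5.123%; μ_{10d} = 10 × 0.093% = 0.930%.
VaR = −(0.930%) + 1.960 × 5.123% = 9.111%.
On $8,000,000: 0.09111 × $8,000,000 = $728,880.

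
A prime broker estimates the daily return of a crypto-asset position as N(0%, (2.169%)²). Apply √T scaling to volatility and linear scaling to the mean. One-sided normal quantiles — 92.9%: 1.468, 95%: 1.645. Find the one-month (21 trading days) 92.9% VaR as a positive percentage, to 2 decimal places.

σ_{21d} = 2.169% × √21 = 9.940%.
VaR = 1.468 × 9.940% = 14.592%.

14.59%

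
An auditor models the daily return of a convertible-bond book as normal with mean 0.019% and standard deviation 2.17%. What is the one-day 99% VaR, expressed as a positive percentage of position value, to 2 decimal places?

5.03%

At 99% one-sided, z = 2.326.
VaR = −μ + z·σ = −(0.019%) + 2.326 × 2.17% = 5.028%.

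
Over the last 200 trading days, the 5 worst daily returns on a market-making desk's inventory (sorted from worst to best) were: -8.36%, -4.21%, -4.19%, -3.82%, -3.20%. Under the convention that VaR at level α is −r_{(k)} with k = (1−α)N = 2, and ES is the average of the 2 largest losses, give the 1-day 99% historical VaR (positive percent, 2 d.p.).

k = 2; the 2nd lowest return is -4.21%, so VaR = 4.21%.

4.21%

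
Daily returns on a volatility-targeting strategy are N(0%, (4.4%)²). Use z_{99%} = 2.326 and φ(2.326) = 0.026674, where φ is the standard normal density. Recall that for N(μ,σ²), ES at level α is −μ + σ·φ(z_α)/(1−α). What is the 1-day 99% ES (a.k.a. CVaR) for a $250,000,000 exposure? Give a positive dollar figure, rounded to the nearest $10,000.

$29,340,000

Tail multiplier: φ(z)/(1−α) = 0.026674 / 0.01 = 2.667.
ES = 4.4% × 2.667 = 11.735%.
On $250,000,000: 0.11735 × $250,000,000 = $29,337,500.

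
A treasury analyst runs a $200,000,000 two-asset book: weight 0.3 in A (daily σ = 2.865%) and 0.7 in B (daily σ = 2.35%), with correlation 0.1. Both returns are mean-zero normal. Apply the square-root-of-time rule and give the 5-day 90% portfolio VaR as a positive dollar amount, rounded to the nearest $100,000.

$11,100,000

σ_p = √(0.3²·2.865² + 0.7²·2.35² + 2·0.1·0.3·0.7·2.865·2.35) = 1.931%.
σ_{5d} = 1.931% × √5 = 4.318%.
z(90%) = 1.282.
VaR = 1.282 × 4.318% = 5.536%; on $200,000,000 that is $11,072,000.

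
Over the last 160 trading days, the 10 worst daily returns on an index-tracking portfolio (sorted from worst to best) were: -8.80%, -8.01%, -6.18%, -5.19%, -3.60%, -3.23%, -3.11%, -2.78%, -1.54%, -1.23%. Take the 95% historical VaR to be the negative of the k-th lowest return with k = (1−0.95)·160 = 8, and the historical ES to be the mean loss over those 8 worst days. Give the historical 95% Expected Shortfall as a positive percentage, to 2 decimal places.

The 8 worst returns sum to -40.90%.
ES = −(-40.90%) / 8 = 5.1125% ≈ 5.11%.

5.11%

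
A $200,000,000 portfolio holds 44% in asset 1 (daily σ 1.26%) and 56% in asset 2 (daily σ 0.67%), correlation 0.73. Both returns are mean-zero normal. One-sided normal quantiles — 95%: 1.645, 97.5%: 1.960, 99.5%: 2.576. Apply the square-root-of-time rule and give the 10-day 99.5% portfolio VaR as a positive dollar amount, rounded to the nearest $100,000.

$14,100,000

σ_p = √(0.44²·1.26² + 0.56²·0.67² + 2·0.73·0.44·0.56·1.26·0.67) = 0.867%.
σ_{10d} = 0.867% × √10 = 2.742%.
VaR = 2.576 × 2.742% = 7.063%; on $200,000,000 that is $14,126,000.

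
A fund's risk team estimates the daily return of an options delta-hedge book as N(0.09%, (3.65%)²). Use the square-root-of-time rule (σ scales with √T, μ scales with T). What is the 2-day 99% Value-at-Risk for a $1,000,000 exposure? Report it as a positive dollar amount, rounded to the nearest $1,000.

At 99%, z = 2.326.
σ_{2d} = 3.65% × √2 = 5.162%; μ_{2d} = 2 × 0.09% = 0.180%.
VaR = −(0.180%) + 2.326 × 5.162% = 11.827%.
On $1,000,000: 0.11827 × $1,000,000 = $118,270.

$118,000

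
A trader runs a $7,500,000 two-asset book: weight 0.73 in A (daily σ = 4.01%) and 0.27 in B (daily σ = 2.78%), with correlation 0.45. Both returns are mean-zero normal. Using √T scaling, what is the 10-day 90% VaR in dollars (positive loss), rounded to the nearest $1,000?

σ_p = √(0.73²·4.01² + 0.27²·2.78² + 2·0.45·0.73·0.27·4.01·2.78) = 3.333%.
σ_{10d} = 3.333% × √10 = 10.540%.
z(90%) = 1.282.
VaR = 1.282 × 10.540% = 13.512%; on $7,500,000 that is $1,013,400.

$1,013,000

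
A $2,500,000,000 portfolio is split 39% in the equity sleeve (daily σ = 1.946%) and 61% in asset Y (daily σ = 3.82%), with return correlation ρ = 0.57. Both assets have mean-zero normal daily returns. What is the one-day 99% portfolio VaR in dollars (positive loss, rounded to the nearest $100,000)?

σ_p² = 0.39²·1.946² + 0.61²·3.82² + 2·0.57·0.39·0.61·1.946·3.82 = 8.0219 (%²).
σ_p = √8.0219 = 2.832%.
At 99%, z = 2.326.
VaR = 2.326 × 2.832% = 6.587%; on $2,500,000,000 that is $164,675,000.

$164,700,000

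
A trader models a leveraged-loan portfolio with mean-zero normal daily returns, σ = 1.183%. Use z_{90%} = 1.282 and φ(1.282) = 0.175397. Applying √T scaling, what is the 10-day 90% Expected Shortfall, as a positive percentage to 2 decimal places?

σ_{10d} = 1.183% × √10 = 3.741%.
ES multiplier = φ(z)/(1−α) = 0.175397/0.1 = 1.754.
ES = 3.741% × 1.754 = 6.562%.

6.56%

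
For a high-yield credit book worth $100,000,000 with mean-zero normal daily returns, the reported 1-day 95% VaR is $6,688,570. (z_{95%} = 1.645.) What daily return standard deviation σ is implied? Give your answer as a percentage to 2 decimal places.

4.07%

VaR as a fraction: $6,688,570 / $100,000,000 = 6.689%.
σ = VaR / z = 6.689% / 1.645 = 4.066%.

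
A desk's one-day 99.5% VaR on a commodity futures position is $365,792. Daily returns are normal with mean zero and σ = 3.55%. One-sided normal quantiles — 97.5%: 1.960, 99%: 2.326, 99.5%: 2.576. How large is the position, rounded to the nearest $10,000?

$4,000,000

VaR as a fraction of value: z·σ = 2.576 × 3.55% = 9.1448%.
Position = $365,792 / 0.091448 = $4,000,000.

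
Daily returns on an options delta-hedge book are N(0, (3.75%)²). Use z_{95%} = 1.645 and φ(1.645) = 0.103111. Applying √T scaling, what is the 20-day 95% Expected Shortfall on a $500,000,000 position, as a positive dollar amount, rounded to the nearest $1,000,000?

σ_{20d} = 3.75% × √20 = 16.771%.
ES multiplier = φ(z)/(1−α) = 0.103111/0.05 = 2.062.
ES = 16.771% × 2.062 = 34.582%; on $500,000,000: $172,910,000.

$173,000,000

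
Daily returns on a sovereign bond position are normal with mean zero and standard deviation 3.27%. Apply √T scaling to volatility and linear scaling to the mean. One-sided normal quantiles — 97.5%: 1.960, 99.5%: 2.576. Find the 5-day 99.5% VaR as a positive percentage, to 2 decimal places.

σ_{5d} = 3.27% × √5 = 7.312%.
VaR = 2.576 × 7.312% = 18.836%.

18.84%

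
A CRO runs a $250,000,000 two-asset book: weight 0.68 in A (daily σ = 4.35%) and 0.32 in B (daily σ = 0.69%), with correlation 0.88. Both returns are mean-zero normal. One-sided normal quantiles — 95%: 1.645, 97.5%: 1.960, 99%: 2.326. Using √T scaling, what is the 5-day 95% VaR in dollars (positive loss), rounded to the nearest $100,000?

$29,000,000

σ_p = √(0.68²·4.35² + 0.32²·0.69² + 2·0.88·0.68·0.32·4.35·0.69) = 3.154%.
σ_{5d} = 3.154% × √5 = 7.053%.
VaR = 1.645 × 7.053% = 11.602%; on $250,000,000 that is $29,005,000.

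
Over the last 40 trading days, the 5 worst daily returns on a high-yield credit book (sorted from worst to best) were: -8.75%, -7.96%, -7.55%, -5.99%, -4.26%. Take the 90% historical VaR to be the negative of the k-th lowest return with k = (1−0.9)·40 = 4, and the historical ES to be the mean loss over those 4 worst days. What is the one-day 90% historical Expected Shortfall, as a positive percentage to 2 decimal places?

The 4 worst returns sum to -30.25%.
ES = −(-30.25%) / 4 = 7.5625% ≈ 7.56%.

7.56%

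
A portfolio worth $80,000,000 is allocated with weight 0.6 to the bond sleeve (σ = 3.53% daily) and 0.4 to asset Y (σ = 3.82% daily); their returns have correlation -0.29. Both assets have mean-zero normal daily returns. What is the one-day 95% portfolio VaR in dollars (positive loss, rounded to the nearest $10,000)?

$2,930,000

σ_p² = 0.6²·3.53² + 0.4²·3.82² + 2·-0.29·0.6·0.4·3.53·3.82 = 4.9437 (%²).
σ_p = √4.9437 = 2.223%.
At 95%, z = 1.645.
VaR = 1.645 × 2.223% = 3.657%; on $80,000,000 that is $2,925,600.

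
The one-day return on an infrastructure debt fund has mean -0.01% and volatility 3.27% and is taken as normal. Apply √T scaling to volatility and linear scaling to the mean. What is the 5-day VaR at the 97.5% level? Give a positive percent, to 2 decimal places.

14.38%

At 97.5%, z = 1.960.
σ_{5d} = 3.27% × √5 = 7.312%; μ_{5d} = 5 × -0.01% = -0.050%.
VaR = −(-0.050%) + 1.960 × 7.312% = 14.382%.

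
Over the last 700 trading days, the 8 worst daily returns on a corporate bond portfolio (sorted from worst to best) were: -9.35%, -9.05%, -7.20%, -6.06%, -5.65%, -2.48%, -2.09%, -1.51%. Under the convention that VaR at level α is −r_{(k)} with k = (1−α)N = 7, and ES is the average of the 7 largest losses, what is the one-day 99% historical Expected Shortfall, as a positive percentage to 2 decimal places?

5.98%

The 7 worst returns sum to -41.88%.
ES = −(-41.88%) / 7 = 5.9828…% ≈ 5.98%.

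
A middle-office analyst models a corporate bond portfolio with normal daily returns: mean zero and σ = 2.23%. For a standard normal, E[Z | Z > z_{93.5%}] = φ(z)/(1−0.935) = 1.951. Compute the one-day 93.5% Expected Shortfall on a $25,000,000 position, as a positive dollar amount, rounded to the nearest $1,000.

$1,088,000

ES = 2.23% × 1.951 = 4.351%.
On $25,000,000: 0.04351 × $25,000,000 = $1,087,750.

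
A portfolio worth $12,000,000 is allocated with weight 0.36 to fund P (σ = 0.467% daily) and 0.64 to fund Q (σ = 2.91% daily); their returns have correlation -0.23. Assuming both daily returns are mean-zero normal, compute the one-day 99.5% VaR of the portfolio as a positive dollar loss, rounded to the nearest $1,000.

σ_p² = 0.36²·0.467² + 0.64²·2.91² + 2·-0.23·0.36·0.64·0.467·2.91 = 3.3528 (%²).
σ_p = √3.3528 = 1.831%.
At 99.5%, z = 2.576.
VaR = 2.576 × 1.831% = 4.717%; on $12,000,000 that is $566,040.

$566,000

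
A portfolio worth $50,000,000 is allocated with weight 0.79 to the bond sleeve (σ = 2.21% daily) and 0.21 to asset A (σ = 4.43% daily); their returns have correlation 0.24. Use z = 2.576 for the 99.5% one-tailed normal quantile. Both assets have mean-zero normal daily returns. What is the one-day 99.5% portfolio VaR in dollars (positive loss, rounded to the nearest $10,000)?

$2,790,000

σ_p² = 0.79²·2.21² + 0.21²·4.43² + 2·0.24·0.79·0.21·2.21·4.43 = 4.6932 (%²).
σ_p = √4.6932 = 2.166%.
VaR = 2.576 × 2.166% = 5.580%; on $50,000,000 that is $2,790,000.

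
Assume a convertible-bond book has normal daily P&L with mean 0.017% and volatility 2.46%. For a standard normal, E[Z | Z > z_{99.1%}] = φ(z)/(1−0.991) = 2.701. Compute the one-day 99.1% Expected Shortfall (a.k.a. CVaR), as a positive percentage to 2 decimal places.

ES = −(0.017%) + 2.46% × 2.701 = 6.627%.

6.63%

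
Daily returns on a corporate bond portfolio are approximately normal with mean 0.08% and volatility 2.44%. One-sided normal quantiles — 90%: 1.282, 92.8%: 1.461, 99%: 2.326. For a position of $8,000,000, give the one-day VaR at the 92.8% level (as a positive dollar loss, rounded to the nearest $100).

VaR = −μ + z·σ = −(0.08%) + 1.461 × 2.44% = 3.485%.
On $8,000,000: 0.03485 × $8,000,000 = $278,800.

$278,800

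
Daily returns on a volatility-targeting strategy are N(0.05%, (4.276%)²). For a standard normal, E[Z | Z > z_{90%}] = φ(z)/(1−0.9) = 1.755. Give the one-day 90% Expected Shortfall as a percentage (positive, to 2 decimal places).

ES = −(0.05%) + 4.276% × 1.755 = 7.454%.

7.45%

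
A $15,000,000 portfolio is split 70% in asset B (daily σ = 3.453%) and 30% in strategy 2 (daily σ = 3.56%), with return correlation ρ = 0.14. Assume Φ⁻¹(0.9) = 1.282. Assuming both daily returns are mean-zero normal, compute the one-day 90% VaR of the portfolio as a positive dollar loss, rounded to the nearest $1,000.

$534,000

σ_p² = 0.7²·3.453² + 0.3²·3.56² + 2·0.14·0.7·0.3·3.453·3.56 = 7.7058 (%²).
σ_p = √7.7058 = 2.776%.
VaR = 1.282 × 2.776% = 3.559%; on $15,000,000 that is $533,850.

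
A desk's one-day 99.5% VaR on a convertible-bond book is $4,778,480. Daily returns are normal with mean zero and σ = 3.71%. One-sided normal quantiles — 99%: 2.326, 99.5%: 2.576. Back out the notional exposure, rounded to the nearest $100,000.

VaR as a fraction of value: z·σ = 2.576 × 3.71% = 9.55696%.
Position = $4,778,480 / 0.0955696 = $50,000,000.

$50,000,000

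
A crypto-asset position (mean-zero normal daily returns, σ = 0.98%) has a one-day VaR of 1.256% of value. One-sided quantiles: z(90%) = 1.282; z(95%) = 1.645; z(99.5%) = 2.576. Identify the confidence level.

90%

Implied z = VaR/σ = 1.256 / 0.98 = 1.282.
This matches z(90%) = 1.282.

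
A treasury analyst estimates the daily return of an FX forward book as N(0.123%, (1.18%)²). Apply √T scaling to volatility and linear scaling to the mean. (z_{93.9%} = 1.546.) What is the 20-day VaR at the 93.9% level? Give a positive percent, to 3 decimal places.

5.698%

σ_{20d} = 1.18% × √20 = 5.277%; μ_{20d} = 20 × 0.123% = 2.460%.
VaR = −(2.460%) + 1.546 × 5.277% = 5.698%.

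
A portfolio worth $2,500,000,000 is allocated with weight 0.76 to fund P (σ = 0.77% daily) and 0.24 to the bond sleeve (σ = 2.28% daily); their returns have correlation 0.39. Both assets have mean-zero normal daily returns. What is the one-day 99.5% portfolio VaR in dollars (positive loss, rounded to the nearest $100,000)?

$60,800,000

σ_p² = 0.76²·0.77² + 0.24²·2.28² + 2·0.39·0.76·0.24·0.77·2.28 = 0.8917 (%²).
σ_p = √0.8917 = 0.944%.
At 99.5%, z = 2.576.
VaR = 2.576 × 0.944% = 2.432%; on $2,500,000,000 that is $60,800,000.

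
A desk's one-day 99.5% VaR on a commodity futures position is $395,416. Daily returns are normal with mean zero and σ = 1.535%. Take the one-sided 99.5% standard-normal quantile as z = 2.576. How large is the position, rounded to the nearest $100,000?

$10,000,000

VaR as a fraction of value: z·σ = 2.576 × 1.535% = 3.95416%.
Position = $395,416 / 0.0395416 = $10,000,000.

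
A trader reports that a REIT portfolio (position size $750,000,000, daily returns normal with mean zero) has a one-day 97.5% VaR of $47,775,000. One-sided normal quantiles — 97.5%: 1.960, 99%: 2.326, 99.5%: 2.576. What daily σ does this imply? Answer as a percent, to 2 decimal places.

VaR as a fraction: $47,775,000 / $750,000,000 = 6.370%.
σ = VaR / z = 6.370% / 1.960 = 3.250%.

3.25%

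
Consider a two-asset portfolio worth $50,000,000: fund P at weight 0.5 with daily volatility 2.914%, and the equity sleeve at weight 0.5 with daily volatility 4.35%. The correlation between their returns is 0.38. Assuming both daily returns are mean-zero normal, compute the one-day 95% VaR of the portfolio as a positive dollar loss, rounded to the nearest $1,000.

σ_p² = 0.5²·2.914² + 0.5²·4.35² + 2·0.38·0.5·0.5·2.914·4.35 = 9.2619 (%²).
σ_p = √9.2619 = 3.043%.
At 95%, z = 1.645.
VaR = 1.645 × 3.043% = 5.006%; on $50,000,000 that is $2,503,000.

$2,503,000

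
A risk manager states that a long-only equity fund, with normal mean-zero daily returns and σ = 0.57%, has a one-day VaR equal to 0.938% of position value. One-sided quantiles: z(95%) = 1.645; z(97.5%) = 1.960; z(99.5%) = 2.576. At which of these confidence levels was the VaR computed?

95%

Implied z = VaR/σ = 0.938 / 0.57 = 1.646.
This matches z(95%) = 1.645.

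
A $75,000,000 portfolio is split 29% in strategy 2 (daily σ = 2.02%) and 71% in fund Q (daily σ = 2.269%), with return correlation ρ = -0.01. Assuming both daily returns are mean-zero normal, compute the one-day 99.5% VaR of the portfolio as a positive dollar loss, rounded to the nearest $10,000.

$3,300,000

σ_p² = 0.29²·2.02² + 0.71²·2.269² + 2·-0.01·0.29·0.71·2.02·2.269 = 2.9196 (%²).
σ_p = √2.9196 = 1.709%.
At 99.5%, z = 2.576.
VaR = 2.576 × 1.709% = 4.402%; on $75,000,000 that is $3,301,500.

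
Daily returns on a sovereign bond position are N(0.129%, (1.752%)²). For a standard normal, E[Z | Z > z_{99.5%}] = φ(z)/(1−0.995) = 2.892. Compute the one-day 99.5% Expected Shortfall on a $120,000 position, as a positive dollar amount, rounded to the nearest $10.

ES = −(0.129%) + 1.752% × 2.892 = 4.938%.
On $120,000: 0.04938 × $120,000 = $5,926.

$5,930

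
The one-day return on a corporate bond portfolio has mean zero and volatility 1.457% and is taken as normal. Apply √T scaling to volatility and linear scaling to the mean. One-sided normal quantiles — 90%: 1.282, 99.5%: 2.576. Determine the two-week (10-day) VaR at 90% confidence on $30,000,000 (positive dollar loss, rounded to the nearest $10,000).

σ_{10d} = 1.457% × √10 = 4.607%.
VaR = 1.282 × 4.607% = 5.906%.
On $30,000,000: 0.05906 × $30,000,000 = $1,771,800.

$1,770,000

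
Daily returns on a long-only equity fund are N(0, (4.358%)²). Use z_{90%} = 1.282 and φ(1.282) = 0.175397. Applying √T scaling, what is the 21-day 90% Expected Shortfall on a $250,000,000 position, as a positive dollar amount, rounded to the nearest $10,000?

$87,570,000

σ_{21d} = 4.358% × √21 = 19.971%.
ES multiplier = φ(z)/(1−α) = 0.175397/0.1 = 1.754.
ES = 19.971% × 1.754 = 35.029%; on $250,000,000: $87,572,500.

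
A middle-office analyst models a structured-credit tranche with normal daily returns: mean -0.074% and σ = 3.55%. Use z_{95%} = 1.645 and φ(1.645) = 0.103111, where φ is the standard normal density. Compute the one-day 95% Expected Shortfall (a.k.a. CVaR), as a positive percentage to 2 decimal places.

Tail multiplier: φ(z)/(1−α) = 0.103111 / 0.05 = 2.062.
ES = −(-0.074%) + 3.55% × 2.062 = 7.394%.

7.39%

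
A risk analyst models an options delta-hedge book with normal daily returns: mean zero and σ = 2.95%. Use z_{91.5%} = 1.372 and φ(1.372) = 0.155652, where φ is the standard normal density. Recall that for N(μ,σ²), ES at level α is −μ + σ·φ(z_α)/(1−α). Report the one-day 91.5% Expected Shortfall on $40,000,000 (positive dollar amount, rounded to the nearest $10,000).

Tail multiplier: φ(z)/(1−α) = 0.155652 / 0.085 = 1.831.
ES = 2.95% × 1.831 = 5.401%.
On $40,000,000: 0.05401 × $40,000,000 = $2,160,400.

$2,160,000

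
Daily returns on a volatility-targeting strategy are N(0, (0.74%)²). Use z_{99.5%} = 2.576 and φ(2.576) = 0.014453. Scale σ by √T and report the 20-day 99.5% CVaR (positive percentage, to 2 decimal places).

σ_{20d} = 0.74% × √20 = 3.309%.
ES multiplier = φ(z)/(1−α) = 0.014453/0.005 = 2.891.
ES = 3.309% × 2.891 = 9.566%.

9.57%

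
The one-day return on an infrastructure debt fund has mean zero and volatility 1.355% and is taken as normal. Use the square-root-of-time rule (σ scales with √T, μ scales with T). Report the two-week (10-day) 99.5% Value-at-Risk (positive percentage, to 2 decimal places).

At 99.5%, z = 2.576.
σ_{10d} = 1.355% × √10 = 4.285%.
VaR = 2.576 × 4.285% = 11.038%.

11.04%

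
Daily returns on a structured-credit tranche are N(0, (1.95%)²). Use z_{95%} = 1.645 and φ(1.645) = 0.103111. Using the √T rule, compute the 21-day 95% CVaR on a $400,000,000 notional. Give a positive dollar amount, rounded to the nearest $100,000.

σ_{21d} = 1.95% × √21 = 8.936%.
ES multiplier = φ(z)/(1−α) = 0.103111/0.05 = 2.062.
ES = 8.936% × 2.062 = 18.426%; on $400,000,000: $73,704,000.

$73,700,000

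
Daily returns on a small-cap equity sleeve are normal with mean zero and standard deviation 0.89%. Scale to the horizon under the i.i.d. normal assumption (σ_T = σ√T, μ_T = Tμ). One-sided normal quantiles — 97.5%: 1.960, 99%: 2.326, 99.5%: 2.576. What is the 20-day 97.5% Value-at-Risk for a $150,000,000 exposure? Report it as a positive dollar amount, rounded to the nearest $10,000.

$11,700,000

σ_{20d} = 0.89% × √20 = 3.980%.
VaR = 1.960 × 3.980% = 7.801%.
On $150,000,000: 0.07801 × $150,000,000 = $11,701,500.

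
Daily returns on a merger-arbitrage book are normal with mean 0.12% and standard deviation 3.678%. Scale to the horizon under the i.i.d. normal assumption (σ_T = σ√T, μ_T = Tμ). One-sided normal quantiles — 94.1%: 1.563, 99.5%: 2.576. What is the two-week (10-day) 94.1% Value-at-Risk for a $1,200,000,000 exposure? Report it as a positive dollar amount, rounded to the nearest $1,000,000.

$204,000,000

σ_{10d} = 3.678% × √10 = 11.631%; μ_{10d} = 10 × 0.12% = 1.200%.
VaR = −(1.200%) + 1.563 × 11.631% = 16.979%.
On $1,200,000,000: 0.16979 × $1,200,000,000 = $203,748,000.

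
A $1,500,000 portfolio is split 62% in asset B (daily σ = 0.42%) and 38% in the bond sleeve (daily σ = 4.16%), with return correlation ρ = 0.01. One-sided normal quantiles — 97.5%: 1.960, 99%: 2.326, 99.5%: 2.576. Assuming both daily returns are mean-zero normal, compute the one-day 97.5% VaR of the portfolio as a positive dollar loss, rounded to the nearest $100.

σ_p² = 0.62²·0.42² + 0.38²·4.16² + 2·0.01·0.62·0.38·0.42·4.16 = 2.5750 (%²).
σ_p = √2.5750 = 1.605%.
VaR = 1.960 × 1.605% = 3.146%; on $1,500,000 that is $47,190.

$47,200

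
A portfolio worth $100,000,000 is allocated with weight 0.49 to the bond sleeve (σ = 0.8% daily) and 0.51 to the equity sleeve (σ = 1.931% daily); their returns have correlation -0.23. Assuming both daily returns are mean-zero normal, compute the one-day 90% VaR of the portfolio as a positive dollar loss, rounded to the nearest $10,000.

σ_p² = 0.49²·0.8² + 0.51²·1.931² + 2·-0.23·0.49·0.51·0.8·1.931 = 0.9459 (%²).
σ_p = √0.9459 = 0.973%.
At 90%, z = 1.282.
VaR = 1.282 × 0.973% = 1.247%; on $100,000,000 that is $1,247,000.

$1,250,000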